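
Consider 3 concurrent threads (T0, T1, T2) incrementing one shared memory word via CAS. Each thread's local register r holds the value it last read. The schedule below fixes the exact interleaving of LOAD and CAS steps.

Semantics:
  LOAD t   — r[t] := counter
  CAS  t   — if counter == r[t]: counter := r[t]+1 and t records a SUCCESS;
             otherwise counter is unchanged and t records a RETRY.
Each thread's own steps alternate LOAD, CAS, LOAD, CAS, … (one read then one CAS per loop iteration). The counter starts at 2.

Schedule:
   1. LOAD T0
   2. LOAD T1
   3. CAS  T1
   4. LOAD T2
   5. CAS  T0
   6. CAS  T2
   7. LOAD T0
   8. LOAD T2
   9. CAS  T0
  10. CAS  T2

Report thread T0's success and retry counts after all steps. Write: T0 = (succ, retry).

[1] T0.load  rd  (counter 2, T0.r 2)
[2] T1.load  rd  (counter 2, T1.r 2)
[3] T1.cas  hit  (counter 3, T1.r 2)
[4] T2.load  rd  (counter 3, T2.r 3)
[5] T0.cas  miss  (counter 3, T0.r 2)
[6] T2.cas  hit  (counter 4, T2.r 3)
[7] T0.load  rd  (counter 4, T0.r 4)
[8] T2.load  rd  (counter 4, T2.r 4)
[9] T0.cas  hit  (counter 5, T0.r 4)
[10] T2.cas  miss  (counter 5, T2.r 4)

T0 = (1, 1)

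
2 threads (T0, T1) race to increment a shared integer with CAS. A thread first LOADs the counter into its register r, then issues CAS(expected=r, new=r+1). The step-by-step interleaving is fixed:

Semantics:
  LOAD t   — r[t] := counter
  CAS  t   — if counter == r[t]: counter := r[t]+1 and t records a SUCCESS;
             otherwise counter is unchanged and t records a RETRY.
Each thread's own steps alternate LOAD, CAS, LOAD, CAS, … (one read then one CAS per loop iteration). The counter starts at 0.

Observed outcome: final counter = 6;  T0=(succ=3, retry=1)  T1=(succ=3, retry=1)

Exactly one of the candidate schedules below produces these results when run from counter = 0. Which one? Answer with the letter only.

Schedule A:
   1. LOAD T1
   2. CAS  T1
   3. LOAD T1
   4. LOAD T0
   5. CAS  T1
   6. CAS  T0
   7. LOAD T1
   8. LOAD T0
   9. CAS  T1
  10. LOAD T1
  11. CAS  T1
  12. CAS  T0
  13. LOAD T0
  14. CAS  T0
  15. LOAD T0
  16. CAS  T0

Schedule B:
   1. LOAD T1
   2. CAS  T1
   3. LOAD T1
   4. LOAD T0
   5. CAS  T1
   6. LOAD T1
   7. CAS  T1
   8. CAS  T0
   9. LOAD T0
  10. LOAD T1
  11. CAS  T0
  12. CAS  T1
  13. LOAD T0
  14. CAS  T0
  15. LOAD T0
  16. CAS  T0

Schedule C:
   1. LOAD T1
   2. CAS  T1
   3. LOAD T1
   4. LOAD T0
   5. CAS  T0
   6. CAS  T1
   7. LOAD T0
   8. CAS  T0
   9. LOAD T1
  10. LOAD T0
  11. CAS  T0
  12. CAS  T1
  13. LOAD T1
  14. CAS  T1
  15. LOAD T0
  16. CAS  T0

Simulating candidate B:
T1 LOAD — after: cnt=0, r=0 — load
T1 CAS — after: cnt=1, r=0 — ok
T1 LOAD — after: cnt=1, r=1 — load
T0 LOAD — after: cnt=1, r=1 — load
T1 CAS — after: cnt=2, r=1 — ok
T1 LOAD — after: cnt=2, r=2 — load
T1 CAS — after: cnt=3, r=2 — ok
T0 CAS — after: cnt=3, r=1 — retry
T0 LOAD — after: cnt=3, r=3 — load
T1 LOAD — after: cnt=3, r=3 — load
T0 CAS — after: cnt=4, r=3 — ok
T1 CAS — after: cnt=4, r=3 — retry
T0 LOAD — after: cnt=4, r=4 — load
T0 CAS — after: cnt=5, r=4 — ok
T0 LOAD — after: cnt=5, r=5 — load
T0 CAS — after: cnt=6, r=5 — ok

B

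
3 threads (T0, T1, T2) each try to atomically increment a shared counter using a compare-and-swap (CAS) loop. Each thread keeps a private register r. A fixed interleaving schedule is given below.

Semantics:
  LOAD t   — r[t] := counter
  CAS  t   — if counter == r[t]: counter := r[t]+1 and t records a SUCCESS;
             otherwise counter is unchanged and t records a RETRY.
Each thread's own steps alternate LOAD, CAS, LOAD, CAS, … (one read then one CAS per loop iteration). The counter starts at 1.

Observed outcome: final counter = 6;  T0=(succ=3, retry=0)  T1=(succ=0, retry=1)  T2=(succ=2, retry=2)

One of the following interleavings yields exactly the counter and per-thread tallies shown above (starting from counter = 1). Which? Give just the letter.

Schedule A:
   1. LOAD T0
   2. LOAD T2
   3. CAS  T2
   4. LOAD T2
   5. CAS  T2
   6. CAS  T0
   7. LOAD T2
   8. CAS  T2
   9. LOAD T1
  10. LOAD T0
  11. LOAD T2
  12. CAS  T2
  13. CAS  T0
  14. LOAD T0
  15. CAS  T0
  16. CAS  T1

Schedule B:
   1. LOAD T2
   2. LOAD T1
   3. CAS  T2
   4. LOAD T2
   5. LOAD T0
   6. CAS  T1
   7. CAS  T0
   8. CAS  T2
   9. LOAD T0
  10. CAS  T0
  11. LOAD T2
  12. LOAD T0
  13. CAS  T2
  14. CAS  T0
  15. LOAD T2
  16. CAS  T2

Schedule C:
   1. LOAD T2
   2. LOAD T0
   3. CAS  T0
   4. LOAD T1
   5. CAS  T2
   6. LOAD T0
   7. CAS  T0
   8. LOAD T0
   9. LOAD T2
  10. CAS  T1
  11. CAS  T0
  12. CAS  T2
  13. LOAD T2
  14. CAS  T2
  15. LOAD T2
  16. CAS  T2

C

Run C:
[1] T2.load  rd  (counter 1, T2.r 1)
[2] T0.load  rd  (counter 1, T0.r 1)
[3] T0.cas  hit  (counter 2, T0.r 1)
[4] T1.load  rd  (counter 2, T1.r 2)
[5] T2.cas  miss  (counter 2, T2.r 1)
[6] T0.load  rd  (counter 2, T0.r 2)
[7] T0.cas  hit  (counter 3, T0.r 2)
[8] T0.load  rd  (counter 3, T0.r 3)
[9] T2.load  rd  (counter 3, T2.r 3)
[10] T1.cas  miss  (counter 3, T1.r 2)
[11] T0.cas  hit  (counter 4, T0.r 3)
[12] T2.cas  miss  (counter 4, T2.r 3)
[13] T2.load  rd  (counter 4, T2.r 4)
[14] T2.cas  hit  (counter 5, T2.r 4)
[15] T2.load  rd  (counter 5, T2.r 5)
[16] T2.cas  hit  (counter 6, T2.r 5)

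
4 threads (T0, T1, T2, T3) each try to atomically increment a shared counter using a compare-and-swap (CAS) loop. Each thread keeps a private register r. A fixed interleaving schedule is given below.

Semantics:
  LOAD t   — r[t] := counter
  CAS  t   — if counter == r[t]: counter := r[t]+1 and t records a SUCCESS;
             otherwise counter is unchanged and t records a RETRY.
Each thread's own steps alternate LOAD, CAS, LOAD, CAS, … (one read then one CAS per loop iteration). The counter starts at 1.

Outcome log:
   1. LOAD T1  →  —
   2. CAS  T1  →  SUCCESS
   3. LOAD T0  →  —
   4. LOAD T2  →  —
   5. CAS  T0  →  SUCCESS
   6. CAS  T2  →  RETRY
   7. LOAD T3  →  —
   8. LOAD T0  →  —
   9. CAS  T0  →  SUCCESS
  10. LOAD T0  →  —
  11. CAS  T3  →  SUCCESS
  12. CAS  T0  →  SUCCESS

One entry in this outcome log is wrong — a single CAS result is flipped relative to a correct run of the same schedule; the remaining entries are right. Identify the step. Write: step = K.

Reference trace:
T1 LOAD — after: cnt=1, r=1 — load
T1 CAS — after: cnt=2, r=1 — ok
T0 LOAD — after: cnt=2, r=2 — load
T2 LOAD — after: cnt=2, r=2 — load
T0 CAS — after: cnt=3, r=2 — ok
T2 CAS — after: cnt=3, r=2 — retry
T3 LOAD — after: cnt=3, r=3 — load
T0 LOAD — after: cnt=3, r=3 — load
T0 CAS — after: cnt=4, r=3 — ok
T0 LOAD — after: cnt=4, r=4 — load
T3 CAS — after: cnt=4, r=3 — retry
T0 CAS — after: cnt=5, r=4 — ok
Mismatch at 11.

step = 11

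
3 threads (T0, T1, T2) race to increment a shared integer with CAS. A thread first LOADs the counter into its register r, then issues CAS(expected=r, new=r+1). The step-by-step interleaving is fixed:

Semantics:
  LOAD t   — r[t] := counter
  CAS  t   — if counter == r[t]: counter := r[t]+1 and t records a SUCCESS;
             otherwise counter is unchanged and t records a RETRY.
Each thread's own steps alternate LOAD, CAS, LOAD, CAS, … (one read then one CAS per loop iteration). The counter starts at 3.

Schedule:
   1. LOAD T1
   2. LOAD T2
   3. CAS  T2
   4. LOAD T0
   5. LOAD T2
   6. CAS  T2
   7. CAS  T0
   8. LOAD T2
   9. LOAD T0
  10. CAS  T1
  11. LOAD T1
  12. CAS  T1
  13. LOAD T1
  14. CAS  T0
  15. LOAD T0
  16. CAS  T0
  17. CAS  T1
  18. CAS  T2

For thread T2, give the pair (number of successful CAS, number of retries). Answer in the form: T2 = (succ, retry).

#1 T1 reads 3
#2 T2 reads 3
#3 T2 CAS(3→4) writes; counter now 4
#4 T0 reads 4
#5 T2 reads 4
#6 T2 CAS(4→5) writes; counter now 5
#7 T0 CAS(4→5) fails; counter now 5
#8 T2 reads 5
#9 T0 reads 5
#10 T1 CAS(3→4) fails; counter now 5
#11 T1 reads 5
#12 T1 CAS(5→6) writes; counter now 6
#13 T1 reads 6
#14 T0 CAS(5→6) fails; counter now 6
#15 T0 reads 6
#16 T0 CAS(6→7) writes; counter now 7
#17 T1 CAS(6→7) fails; counter now 7
#18 T2 CAS(5→6) fails; counter now 7

T2 = (2, 1)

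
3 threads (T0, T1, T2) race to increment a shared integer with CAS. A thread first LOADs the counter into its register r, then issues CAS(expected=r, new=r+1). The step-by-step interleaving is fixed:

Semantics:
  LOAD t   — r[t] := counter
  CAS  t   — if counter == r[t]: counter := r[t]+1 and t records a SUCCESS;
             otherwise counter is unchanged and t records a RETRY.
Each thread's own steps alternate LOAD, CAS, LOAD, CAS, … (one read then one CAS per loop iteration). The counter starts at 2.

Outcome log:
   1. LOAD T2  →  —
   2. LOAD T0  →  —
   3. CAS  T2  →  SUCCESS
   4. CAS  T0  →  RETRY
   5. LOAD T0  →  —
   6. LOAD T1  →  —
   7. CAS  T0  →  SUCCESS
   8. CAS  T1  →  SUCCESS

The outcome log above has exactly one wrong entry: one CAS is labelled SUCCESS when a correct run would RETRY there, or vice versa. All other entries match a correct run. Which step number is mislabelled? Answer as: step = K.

step = 8

Re-executing:
#1 T2 reads 2
#2 T0 reads 2
#3 T2 CAS(2→3) writes; counter now 3
#4 T0 CAS(2→3) fails; counter now 3
#5 T0 reads 3
#6 T1 reads 3
#7 T0 CAS(3→4) writes; counter now 4
#8 T1 CAS(3→4) fails; counter now 4
Log disagrees first at step 8.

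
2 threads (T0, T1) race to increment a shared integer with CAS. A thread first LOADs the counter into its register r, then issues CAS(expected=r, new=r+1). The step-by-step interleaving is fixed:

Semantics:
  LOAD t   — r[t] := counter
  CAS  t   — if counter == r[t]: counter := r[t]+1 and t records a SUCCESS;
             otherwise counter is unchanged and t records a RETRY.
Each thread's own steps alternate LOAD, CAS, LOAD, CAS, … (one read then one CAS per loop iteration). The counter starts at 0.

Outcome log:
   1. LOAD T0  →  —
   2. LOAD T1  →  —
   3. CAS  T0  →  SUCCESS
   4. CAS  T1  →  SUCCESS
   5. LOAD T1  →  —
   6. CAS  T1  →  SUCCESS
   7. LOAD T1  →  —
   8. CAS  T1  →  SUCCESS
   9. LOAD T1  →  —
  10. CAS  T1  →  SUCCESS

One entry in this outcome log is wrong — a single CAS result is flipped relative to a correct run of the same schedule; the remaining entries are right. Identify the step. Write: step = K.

Re-executing:
   1) LOAD T0:  M=0  r_T0=0
   2) LOAD T1:  M=0  r_T1=0
   3) CAS  T0:  M=1  r_T0=0 ✓
   4) CAS  T1:  M=1  r_T1=0 ✗
   5) LOAD T1:  M=1  r_T1=1
   6) CAS  T1:  M=2  r_T1=1 ✓
   7) LOAD T1:  M=2  r_T1=2
   8) CAS  T1:  M=3  r_T1=2 ✓
   9) LOAD T1:  M=3  r_T1=3
  10) CAS  T1:  M=4  r_T1=3 ✓
Log disagrees first at step 4.

step = 4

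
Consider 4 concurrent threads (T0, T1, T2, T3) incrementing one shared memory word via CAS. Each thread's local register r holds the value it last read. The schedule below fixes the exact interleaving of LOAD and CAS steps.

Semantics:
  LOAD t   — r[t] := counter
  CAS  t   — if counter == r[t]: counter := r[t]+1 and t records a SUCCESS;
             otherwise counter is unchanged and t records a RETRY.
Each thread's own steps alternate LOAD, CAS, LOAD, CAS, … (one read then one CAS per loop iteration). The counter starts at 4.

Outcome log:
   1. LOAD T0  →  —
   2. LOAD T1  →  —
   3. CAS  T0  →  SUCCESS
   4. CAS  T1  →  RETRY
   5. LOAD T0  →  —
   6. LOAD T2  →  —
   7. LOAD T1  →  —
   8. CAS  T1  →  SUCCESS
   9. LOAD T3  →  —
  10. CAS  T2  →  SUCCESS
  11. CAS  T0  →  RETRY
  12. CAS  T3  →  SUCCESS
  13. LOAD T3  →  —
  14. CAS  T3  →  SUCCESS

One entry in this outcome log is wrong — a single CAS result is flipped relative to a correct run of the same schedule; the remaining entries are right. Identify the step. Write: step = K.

Re-executing:
1. LOAD T0 → mem=4 r[T0]=4 [LOAD]
2. LOAD T1 → mem=4 r[T1]=4 [LOAD]
3. CAS T0 → mem=5 r[T0]=4 [OK]
4. CAS T1 → mem=5 r[T1]=4 [RETRY]
5. LOAD T0 → mem=5 r[T0]=5 [LOAD]
6. LOAD T2 → mem=5 r[T2]=5 [LOAD]
7. LOAD T1 → mem=5 r[T1]=5 [LOAD]
8. CAS T1 → mem=6 r[T1]=5 [OK]
9. LOAD T3 → mem=6 r[T3]=6 [LOAD]
10. CAS T2 → mem=6 r[T2]=5 [RETRY]
11. CAS T0 → mem=6 r[T0]=5 [RETRY]
12. CAS T3 → mem=7 r[T3]=6 [OK]
13. LOAD T3 → mem=7 r[T3]=7 [LOAD]
14. CAS T3 → mem=8 r[T3]=7 [OK]
Mismatch at 10.

step = 10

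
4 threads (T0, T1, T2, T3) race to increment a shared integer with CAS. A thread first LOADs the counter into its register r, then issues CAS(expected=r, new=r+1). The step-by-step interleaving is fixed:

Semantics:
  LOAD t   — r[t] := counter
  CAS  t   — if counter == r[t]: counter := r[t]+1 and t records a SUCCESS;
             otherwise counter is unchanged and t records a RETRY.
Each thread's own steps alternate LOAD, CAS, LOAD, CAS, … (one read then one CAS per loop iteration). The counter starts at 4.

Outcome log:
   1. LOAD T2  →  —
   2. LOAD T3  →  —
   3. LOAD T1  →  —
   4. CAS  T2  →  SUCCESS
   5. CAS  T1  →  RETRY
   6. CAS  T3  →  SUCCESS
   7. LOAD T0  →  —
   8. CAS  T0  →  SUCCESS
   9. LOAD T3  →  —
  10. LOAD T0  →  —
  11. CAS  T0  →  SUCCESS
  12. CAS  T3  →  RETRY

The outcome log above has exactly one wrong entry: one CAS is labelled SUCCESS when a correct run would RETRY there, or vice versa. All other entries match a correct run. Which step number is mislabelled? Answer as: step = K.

Reference trace:
[1] T2.load  rd  (counter 4, T2.r 4)
[2] T3.load  rd  (counter 4, T3.r 4)
[3] T1.load  rd  (counter 4, T1.r 4)
[4] T2.cas  hit  (counter 5, T2.r 4)
[5] T1.cas  miss  (counter 5, T1.r 4)
[6] T3.cas  miss  (counter 5, T3.r 4)
[7] T0.load  rd  (counter 5, T0.r 5)
[8] T0.cas  hit  (counter 6, T0.r 5)
[9] T3.load  rd  (counter 6, T3.r 6)
[10] T0.load  rd  (counter 6, T0.r 6)
[11] T0.cas  hit  (counter 7, T0.r 6)
[12] T3.cas  miss  (counter 7, T3.r 6)
Log disagrees first at step 6.

step = 6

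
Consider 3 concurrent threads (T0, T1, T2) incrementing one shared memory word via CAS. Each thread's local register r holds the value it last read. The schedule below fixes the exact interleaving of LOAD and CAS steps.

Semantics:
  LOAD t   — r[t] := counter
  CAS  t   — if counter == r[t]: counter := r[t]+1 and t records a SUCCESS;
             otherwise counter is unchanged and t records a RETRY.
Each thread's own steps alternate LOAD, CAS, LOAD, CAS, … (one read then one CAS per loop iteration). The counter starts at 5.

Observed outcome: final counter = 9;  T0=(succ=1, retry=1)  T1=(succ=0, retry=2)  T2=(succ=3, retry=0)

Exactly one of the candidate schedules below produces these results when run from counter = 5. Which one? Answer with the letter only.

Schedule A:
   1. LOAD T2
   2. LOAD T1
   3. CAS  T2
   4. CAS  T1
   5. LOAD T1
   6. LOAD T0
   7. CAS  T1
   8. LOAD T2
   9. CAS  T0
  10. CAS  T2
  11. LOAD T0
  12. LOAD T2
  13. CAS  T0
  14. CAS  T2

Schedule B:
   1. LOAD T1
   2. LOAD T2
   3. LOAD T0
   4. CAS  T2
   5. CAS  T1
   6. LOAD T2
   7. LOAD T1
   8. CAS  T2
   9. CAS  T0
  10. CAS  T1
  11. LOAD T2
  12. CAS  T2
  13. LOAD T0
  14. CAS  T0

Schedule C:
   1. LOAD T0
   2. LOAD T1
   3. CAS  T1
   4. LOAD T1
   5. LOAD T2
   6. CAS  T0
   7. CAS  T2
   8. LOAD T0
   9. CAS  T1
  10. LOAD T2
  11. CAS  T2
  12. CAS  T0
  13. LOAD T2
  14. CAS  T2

B

Simulating candidate B:
#1 T1 reads 5
#2 T2 reads 5
#3 T0 reads 5
#4 T2 CAS(5→6) writes; counter now 6
#5 T1 CAS(5→6) fails; counter now 6
#6 T2 reads 6
#7 T1 reads 6
#8 T2 CAS(6→7) writes; counter now 7
#9 T0 CAS(5→6) fails; counter now 7
#10 T1 CAS(6→7) fails; counter now 7
#11 T2 reads 7
#12 T2 CAS(7→8) writes; counter now 8
#13 T0 reads 8
#14 T0 CAS(8→9) writes; counter now 9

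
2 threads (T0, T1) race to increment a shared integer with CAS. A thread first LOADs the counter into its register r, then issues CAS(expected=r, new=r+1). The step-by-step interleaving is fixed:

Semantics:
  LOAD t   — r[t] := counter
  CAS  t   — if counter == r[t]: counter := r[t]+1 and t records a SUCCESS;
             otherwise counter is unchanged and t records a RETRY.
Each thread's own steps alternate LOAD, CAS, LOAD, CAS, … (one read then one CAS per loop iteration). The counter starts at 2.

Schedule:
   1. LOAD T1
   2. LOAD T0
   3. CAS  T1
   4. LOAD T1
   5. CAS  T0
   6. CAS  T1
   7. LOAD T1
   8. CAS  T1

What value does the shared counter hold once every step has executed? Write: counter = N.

counter = 5

#1 T1 reads 2
#2 T0 reads 2
#3 T1 CAS(2→3) writes; counter now 3
#4 T1 reads 3
#5 T0 CAS(2→3) fails; counter now 3
#6 T1 CAS(3→4) writes; counter now 4
#7 T1 reads 4
#8 T1 CAS(4→5) writes; counter now 5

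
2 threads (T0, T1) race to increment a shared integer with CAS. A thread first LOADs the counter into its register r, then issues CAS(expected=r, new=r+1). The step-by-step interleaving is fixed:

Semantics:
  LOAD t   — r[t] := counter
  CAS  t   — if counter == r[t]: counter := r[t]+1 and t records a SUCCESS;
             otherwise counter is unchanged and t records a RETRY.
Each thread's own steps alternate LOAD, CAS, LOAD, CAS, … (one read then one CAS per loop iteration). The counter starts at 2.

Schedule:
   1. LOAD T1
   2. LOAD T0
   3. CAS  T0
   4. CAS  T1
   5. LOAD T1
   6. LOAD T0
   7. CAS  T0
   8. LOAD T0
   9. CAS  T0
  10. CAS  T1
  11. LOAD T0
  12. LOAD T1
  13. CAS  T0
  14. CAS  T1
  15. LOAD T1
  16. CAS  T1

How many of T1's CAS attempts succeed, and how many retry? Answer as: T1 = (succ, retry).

1. LOAD T1 → mem=2 r[T1]=2 [LOAD]
2. LOAD T0 → mem=2 r[T0]=2 [LOAD]
3. CAS T0 → mem=3 r[T0]=2 [OK]
4. CAS T1 → mem=3 r[T1]=2 [RETRY]
5. LOAD T1 → mem=3 r[T1]=3 [LOAD]
6. LOAD T0 → mem=3 r[T0]=3 [LOAD]
7. CAS T0 → mem=4 r[T0]=3 [OK]
8. LOAD T0 → mem=4 r[T0]=4 [LOAD]
9. CAS T0 → mem=5 r[T0]=4 [OK]
10. CAS T1 → mem=5 r[T1]=3 [RETRY]
11. LOAD T0 → mem=5 r[T0]=5 [LOAD]
12. LOAD T1 → mem=5 r[T1]=5 [LOAD]
13. CAS T0 → mem=6 r[T0]=5 [OK]
14. CAS T1 → mem=6 r[T1]=5 [RETRY]
15. LOAD T1 → mem=6 r[T1]=6 [LOAD]
16. CAS T1 → mem=7 r[T1]=6 [OK]

T1 = (1, 3)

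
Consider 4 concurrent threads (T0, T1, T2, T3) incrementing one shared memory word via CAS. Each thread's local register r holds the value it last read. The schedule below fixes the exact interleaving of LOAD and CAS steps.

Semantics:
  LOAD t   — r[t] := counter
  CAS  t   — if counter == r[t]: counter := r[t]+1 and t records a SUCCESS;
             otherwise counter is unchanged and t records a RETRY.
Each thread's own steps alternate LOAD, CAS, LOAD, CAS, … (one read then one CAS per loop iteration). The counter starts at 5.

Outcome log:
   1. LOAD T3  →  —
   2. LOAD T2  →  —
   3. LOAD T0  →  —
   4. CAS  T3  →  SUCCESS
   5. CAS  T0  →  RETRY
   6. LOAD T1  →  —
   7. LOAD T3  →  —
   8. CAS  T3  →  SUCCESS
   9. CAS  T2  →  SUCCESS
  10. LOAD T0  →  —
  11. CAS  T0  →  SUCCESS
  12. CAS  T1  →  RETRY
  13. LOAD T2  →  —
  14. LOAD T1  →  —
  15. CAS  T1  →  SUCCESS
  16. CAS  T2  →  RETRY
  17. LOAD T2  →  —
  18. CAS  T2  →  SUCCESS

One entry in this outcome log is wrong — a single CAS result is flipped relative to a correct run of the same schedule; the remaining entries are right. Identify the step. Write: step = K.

step = 9

Correct run:
1. LOAD T3 → mem=5 r[T3]=5 [LOAD]
2. LOAD T2 → mem=5 r[T2]=5 [LOAD]
3. LOAD T0 → mem=5 r[T0]=5 [LOAD]
4. CAS T3 → mem=6 r[T3]=5 [OK]
5. CAS T0 → mem=6 r[T0]=5 [RETRY]
6. LOAD T1 → mem=6 r[T1]=6 [LOAD]
7. LOAD T3 → mem=6 r[T3]=6 [LOAD]
8. CAS T3 → mem=7 r[T3]=6 [OK]
9. CAS T2 → mem=7 r[T2]=5 [RETRY]
10. LOAD T0 → mem=7 r[T0]=7 [LOAD]
11. CAS T0 → mem=8 r[T0]=7 [OK]
12. CAS T1 → mem=8 r[T1]=6 [RETRY]
13. LOAD T2 → mem=8 r[T2]=8 [LOAD]
14. LOAD T1 → mem=8 r[T1]=8 [LOAD]
15. CAS T1 → mem=9 r[T1]=8 [OK]
16. CAS T2 → mem=9 r[T2]=8 [RETRY]
17. LOAD T2 → mem=9 r[T2]=9 [LOAD]
18. CAS T2 → mem=10 r[T2]=9 [OK]
Mismatch at 9.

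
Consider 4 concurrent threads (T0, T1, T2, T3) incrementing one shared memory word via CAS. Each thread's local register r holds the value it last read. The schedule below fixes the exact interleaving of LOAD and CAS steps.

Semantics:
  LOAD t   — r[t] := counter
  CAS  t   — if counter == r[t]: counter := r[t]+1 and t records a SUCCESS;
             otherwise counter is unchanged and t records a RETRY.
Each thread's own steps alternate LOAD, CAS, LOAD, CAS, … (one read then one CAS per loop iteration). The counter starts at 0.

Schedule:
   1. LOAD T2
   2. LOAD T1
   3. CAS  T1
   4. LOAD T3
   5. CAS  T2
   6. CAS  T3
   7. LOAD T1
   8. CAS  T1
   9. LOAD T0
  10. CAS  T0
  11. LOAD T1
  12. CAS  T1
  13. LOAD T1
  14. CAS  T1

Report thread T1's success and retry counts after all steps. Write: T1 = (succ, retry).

T1 = (4, 0)

   1) LOAD T2:  M=0  r_T2=0
   2) LOAD T1:  M=0  r_T1=0
   3) CAS  T1:  M=1  r_T1=0 ✓
   4) LOAD T3:  M=1  r_T3=1
   5) CAS  T2:  M=1  r_T2=0 ✗
   6) CAS  T3:  M=2  r_T3=1 ✓
   7) LOAD T1:  M=2  r_T1=2
   8) CAS  T1:  M=3  r_T1=2 ✓
   9) LOAD T0:  M=3  r_T0=3
  10) CAS  T0:  M=4  r_T0=3 ✓
  11) LOAD T1:  M=4  r_T1=4
  12) CAS  T1:  M=5  r_T1=4 ✓
  13) LOAD T1:  M=5  r_T1=5
  14) CAS  T1:  M=6  r_T1=5 ✓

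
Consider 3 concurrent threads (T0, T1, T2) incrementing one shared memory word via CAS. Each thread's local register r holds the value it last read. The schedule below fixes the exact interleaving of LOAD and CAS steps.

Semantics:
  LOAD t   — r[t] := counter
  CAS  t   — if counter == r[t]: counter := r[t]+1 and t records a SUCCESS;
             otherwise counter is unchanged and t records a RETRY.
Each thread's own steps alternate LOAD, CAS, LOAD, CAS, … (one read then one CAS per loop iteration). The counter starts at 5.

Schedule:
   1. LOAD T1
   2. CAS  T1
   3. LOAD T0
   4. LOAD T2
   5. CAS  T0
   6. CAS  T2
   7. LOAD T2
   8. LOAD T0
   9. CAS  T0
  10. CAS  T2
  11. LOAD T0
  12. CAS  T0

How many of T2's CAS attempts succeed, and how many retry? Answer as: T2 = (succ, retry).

T2 = (0, 2)

[1] T1.load  rd  (counter 5, T1.r 5)
[2] T1.cas  hit  (counter 6, T1.r 5)
[3] T0.load  rd  (counter 6, T0.r 6)
[4] T2.load  rd  (counter 6, T2.r 6)
[5] T0.cas  hit  (counter 7, T0.r 6)
[6] T2.cas  miss  (counter 7, T2.r 6)
[7] T2.load  rd  (counter 7, T2.r 7)
[8] T0.load  rd  (counter 7, T0.r 7)
[9] T0.cas  hit  (counter 8, T0.r 7)
[10] T2.cas  miss  (counter 8, T2.r 7)
[11] T0.load  rd  (counter 8, T0.r 8)
[12] T0.cas  hit  (counter 9, T0.r 8)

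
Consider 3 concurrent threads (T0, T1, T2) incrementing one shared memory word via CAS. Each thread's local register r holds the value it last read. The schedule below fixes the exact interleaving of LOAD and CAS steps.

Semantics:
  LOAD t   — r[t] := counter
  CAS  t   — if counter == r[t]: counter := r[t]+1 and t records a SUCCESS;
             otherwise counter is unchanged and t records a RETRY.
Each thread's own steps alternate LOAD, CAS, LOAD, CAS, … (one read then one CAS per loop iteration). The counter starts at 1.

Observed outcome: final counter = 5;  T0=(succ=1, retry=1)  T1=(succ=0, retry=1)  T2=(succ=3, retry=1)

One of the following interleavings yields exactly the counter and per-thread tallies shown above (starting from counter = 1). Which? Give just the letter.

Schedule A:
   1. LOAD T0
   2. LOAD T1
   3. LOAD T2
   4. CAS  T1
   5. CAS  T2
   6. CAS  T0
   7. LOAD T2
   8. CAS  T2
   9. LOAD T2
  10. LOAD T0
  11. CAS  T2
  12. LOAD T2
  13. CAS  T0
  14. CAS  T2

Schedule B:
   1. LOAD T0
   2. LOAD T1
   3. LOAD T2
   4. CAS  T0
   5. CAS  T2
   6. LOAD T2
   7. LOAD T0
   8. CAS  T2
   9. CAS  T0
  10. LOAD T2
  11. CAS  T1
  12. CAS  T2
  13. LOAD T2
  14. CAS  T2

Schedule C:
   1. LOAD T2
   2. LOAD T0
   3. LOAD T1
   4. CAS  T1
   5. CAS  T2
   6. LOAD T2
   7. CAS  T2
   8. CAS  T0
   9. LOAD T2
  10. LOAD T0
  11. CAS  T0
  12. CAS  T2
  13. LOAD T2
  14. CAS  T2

Run B:
#1 T0 reads 1
#2 T1 reads 1
#3 T2 reads 1
#4 T0 CAS(1→2) writes; counter now 2
#5 T2 CAS(1→2) fails; counter now 2
#6 T2 reads 2
#7 T0 reads 2
#8 T2 CAS(2→3) writes; counter now 3
#9 T0 CAS(2→3) fails; counter now 3
#10 T2 reads 3
#11 T1 CAS(1→2) fails; counter now 3
#12 T2 CAS(3→4) writes; counter now 4
#13 T2 reads 4
#14 T2 CAS(4→5) writes; counter now 5

B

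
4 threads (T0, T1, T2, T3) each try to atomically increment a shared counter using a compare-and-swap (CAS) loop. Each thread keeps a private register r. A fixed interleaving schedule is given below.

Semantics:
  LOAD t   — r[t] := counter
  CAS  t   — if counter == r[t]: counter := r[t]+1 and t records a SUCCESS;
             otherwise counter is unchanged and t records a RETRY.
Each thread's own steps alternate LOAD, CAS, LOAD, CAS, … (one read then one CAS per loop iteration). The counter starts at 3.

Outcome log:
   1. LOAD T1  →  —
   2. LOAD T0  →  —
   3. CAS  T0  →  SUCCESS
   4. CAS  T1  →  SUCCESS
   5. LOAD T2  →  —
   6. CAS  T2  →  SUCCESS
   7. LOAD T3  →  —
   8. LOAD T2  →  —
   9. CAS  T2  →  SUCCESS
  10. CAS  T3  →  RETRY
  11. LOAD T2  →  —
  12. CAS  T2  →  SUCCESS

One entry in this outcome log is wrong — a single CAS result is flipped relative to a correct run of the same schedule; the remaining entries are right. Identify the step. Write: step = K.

step = 4

Reference trace:
#1 T1 reads 3
#2 T0 reads 3
#3 T0 CAS(3→4) writes; counter now 4
#4 T1 CAS(3→4) fails; counter now 4
#5 T2 reads 4
#6 T2 CAS(4→5) writes; counter now 5
#7 T3 reads 5
#8 T2 reads 5
#9 T2 CAS(5→6) writes; counter now 6
#10 T3 CAS(5→6) fails; counter now 6
#11 T2 reads 6
#12 T2 CAS(6→7) writes; counter now 7
Log disagrees first at step 4.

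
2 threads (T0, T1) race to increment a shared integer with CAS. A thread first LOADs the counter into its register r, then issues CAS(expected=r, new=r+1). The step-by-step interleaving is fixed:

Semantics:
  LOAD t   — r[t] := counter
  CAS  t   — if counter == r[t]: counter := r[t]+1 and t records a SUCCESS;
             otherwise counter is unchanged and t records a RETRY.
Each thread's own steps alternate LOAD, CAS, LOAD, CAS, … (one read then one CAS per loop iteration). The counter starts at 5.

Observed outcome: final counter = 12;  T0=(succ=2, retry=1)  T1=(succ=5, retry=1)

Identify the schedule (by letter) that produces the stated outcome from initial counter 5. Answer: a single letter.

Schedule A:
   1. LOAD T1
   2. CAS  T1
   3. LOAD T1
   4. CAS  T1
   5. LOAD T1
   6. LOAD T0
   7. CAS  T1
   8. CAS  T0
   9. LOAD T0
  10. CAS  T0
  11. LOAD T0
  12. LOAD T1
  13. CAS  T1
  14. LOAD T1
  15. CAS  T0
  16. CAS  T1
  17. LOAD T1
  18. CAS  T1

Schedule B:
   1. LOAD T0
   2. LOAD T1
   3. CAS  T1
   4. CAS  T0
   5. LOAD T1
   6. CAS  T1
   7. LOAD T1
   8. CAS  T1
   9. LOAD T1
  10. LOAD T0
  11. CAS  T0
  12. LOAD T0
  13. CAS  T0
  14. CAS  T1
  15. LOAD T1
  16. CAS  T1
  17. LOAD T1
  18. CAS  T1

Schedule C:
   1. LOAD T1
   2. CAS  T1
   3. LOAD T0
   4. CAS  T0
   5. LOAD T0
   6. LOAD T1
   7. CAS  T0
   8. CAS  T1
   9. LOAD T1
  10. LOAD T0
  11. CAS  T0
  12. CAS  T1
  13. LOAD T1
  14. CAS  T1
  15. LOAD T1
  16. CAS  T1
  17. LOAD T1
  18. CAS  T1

B

Run B:
#1 T0 reads 5
#2 T1 reads 5
#3 T1 CAS(5→6) writes; counter now 6
#4 T0 CAS(5→6) fails; counter now 6
#5 T1 reads 6
#6 T1 CAS(6→7) writes; counter now 7
#7 T1 reads 7
#8 T1 CAS(7→8) writes; counter now 8
#9 T1 reads 8
#10 T0 reads 8
#11 T0 CAS(8→9) writes; counter now 9
#12 T0 reads 9
#13 T0 CAS(9→10) writes; counter now 10
#14 T1 CAS(8→9) fails; counter now 10
#15 T1 reads 10
#16 T1 CAS(10→11) writes; counter now 11
#17 T1 reads 11
#18 T1 CAS(11→12) writes; counter now 12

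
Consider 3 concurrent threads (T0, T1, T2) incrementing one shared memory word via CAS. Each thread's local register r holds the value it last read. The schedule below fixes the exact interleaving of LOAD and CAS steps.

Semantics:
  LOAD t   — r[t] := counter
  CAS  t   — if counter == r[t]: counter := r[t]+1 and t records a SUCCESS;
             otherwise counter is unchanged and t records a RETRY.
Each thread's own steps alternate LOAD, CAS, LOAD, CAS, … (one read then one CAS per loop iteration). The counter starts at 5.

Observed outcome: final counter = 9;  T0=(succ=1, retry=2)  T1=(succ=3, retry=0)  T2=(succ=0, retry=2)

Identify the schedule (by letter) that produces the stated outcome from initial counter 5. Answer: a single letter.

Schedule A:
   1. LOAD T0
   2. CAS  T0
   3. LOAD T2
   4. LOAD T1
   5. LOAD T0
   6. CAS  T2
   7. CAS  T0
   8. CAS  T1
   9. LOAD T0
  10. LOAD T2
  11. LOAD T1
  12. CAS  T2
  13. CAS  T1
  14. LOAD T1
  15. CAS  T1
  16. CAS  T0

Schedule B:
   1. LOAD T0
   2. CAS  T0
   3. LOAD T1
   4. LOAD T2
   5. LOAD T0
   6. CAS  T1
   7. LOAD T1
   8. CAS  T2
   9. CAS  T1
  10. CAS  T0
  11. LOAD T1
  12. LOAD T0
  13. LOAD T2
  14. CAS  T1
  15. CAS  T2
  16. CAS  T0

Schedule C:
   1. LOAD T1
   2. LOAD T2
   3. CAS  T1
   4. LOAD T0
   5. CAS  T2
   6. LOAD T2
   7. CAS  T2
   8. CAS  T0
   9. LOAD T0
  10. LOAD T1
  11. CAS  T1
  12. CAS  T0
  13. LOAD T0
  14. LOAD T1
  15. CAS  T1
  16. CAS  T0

B

Simulating candidate B:
#1 T0 reads 5
#2 T0 CAS(5→6) writes; counter now 6
#3 T1 reads 6
#4 T2 reads 6
#5 T0 reads 6
#6 T1 CAS(6→7) writes; counter now 7
#7 T1 reads 7
#8 T2 CAS(6→7) fails; counter now 7
#9 T1 CAS(7→8) writes; counter now 8
#10 T0 CAS(6→7) fails; counter now 8
#11 T1 reads 8
#12 T0 reads 8
#13 T2 reads 8
#14 T1 CAS(8→9) writes; counter now 9
#15 T2 CAS(8→9) fails; counter now 9
#16 T0 CAS(8→9) fails; counter now 9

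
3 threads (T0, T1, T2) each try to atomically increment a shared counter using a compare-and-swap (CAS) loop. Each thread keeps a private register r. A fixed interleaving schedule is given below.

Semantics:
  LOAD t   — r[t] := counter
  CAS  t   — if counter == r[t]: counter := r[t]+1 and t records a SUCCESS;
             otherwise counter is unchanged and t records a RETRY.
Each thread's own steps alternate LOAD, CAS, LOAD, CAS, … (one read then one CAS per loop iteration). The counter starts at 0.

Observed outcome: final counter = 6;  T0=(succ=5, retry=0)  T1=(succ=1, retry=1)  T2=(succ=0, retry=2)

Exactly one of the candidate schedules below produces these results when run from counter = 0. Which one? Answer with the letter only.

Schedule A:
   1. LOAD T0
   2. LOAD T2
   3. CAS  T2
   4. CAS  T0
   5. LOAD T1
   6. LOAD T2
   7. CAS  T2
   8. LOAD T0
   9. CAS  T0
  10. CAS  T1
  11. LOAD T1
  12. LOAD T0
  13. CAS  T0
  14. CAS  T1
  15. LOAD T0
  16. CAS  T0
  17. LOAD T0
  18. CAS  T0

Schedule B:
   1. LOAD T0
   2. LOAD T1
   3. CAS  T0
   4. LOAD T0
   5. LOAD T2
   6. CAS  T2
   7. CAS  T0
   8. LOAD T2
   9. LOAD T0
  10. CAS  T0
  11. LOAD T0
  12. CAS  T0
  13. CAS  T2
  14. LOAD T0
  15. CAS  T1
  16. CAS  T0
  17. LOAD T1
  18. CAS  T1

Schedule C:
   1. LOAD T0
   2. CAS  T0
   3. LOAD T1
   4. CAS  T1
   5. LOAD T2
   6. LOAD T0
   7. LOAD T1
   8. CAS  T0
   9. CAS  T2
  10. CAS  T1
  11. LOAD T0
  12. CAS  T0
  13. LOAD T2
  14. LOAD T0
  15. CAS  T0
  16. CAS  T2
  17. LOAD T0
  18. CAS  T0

Run C:
step 1: T0 LOAD ⇒ load; ctr=0 reg=0
step 2: T0 CAS ⇒ ok; ctr=1 reg=0
step 3: T1 LOAD ⇒ load; ctr=1 reg=1
step 4: T1 CAS ⇒ ok; ctr=2 reg=1
step 5: T2 LOAD ⇒ load; ctr=2 reg=2
step 6: T0 LOAD ⇒ load; ctr=2 reg=2
step 7: T1 LOAD ⇒ load; ctr=2 reg=2
step 8: T0 CAS ⇒ ok; ctr=3 reg=2
step 9: T2 CAS ⇒ retry; ctr=3 reg=2
step 10: T1 CAS ⇒ retry; ctr=3 reg=2
step 11: T0 LOAD ⇒ load; ctr=3 reg=3
step 12: T0 CAS ⇒ ok; ctr=4 reg=3
step 13: T2 LOAD ⇒ load; ctr=4 reg=4
step 14: T0 LOAD ⇒ load; ctr=4 reg=4
step 15: T0 CAS ⇒ ok; ctr=5 reg=4
step 16: T2 CAS ⇒ retry; ctr=5 reg=4
step 17: T0 LOAD ⇒ load; ctr=5 reg=5
step 18: T0 CAS ⇒ ok; ctr=6 reg=5

C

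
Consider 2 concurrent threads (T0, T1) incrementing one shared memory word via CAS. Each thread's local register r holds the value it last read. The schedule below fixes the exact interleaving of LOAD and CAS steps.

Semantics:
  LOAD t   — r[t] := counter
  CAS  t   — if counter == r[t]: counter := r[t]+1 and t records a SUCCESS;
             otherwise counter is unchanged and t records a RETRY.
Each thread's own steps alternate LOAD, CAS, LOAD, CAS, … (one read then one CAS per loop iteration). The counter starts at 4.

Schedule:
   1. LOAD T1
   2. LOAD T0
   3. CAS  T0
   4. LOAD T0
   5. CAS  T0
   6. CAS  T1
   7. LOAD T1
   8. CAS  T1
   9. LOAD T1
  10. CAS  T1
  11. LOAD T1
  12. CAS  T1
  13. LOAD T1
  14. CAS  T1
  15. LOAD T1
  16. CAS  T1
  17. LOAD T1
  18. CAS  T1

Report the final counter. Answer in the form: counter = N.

#1 T1 reads 4
#2 T0 reads 4
#3 T0 CAS(4→5) writes; counter now 5
#4 T0 reads 5
#5 T0 CAS(5→6) writes; counter now 6
#6 T1 CAS(4→5) fails; counter now 6
#7 T1 reads 6
#8 T1 CAS(6→7) writes; counter now 7
#9 T1 reads 7
#10 T1 CAS(7→8) writes; counter now 8
#11 T1 reads 8
#12 T1 CAS(8→9) writes; counter now 9
#13 T1 reads 9
#14 T1 CAS(9→10) writes; counter now 10
#15 T1 reads 10
#16 T1 CAS(10→11) writes; counter now 11
#17 T1 reads 11
#18 T1 CAS(11→12) writes; counter now 12

counter = 12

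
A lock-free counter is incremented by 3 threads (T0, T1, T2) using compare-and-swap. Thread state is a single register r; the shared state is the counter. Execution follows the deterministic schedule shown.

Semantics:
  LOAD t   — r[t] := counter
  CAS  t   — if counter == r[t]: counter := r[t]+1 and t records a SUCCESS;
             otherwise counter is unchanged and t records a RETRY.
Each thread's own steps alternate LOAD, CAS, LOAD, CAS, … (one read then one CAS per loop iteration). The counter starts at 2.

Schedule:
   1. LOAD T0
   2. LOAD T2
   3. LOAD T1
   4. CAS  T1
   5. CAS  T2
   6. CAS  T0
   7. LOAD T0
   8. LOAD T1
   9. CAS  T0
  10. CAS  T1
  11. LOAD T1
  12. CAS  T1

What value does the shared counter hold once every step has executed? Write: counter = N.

step 1: T0 LOAD ⇒ load; ctr=2 reg=2
step 2: T2 LOAD ⇒ load; ctr=2 reg=2
step 3: T1 LOAD ⇒ load; ctr=2 reg=2
step 4: T1 CAS ⇒ ok; ctr=3 reg=2
step 5: T2 CAS ⇒ retry; ctr=3 reg=2
step 6: T0 CAS ⇒ retry; ctr=3 reg=2
step 7: T0 LOAD ⇒ load; ctr=3 reg=3
step 8: T1 LOAD ⇒ load; ctr=3 reg=3
step 9: T0 CAS ⇒ ok; ctr=4 reg=3
step 10: T1 CAS ⇒ retry; ctr=4 reg=3
step 11: T1 LOAD ⇒ load; ctr=4 reg=4
step 12: T1 CAS ⇒ ok; ctr=5 reg=4

counter = 5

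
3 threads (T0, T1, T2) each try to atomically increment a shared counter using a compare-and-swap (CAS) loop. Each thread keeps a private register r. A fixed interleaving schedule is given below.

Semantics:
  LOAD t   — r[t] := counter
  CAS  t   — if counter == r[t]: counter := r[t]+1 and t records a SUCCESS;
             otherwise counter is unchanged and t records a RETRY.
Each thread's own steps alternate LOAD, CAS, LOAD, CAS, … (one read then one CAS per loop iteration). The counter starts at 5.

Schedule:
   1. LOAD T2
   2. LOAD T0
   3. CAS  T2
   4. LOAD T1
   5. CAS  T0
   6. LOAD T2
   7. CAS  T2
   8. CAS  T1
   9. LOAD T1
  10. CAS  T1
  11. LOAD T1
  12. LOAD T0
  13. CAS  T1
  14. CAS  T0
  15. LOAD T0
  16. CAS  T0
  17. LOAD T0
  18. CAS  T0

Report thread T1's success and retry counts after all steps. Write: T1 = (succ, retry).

[1] T2.load  rd  (counter 5, T2.r 5)
[2] T0.load  rd  (counter 5, T0.r 5)
[3] T2.cas  hit  (counter 6, T2.r 5)
[4] T1.load  rd  (counter 6, T1.r 6)
[5] T0.cas  miss  (counter 6, T0.r 5)
[6] T2.load  rd  (counter 6, T2.r 6)
[7] T2.cas  hit  (counter 7, T2.r 6)
[8] T1.cas  miss  (counter 7, T1.r 6)
[9] T1.load  rd  (counter 7, T1.r 7)
[10] T1.cas  hit  (counter 8, T1.r 7)
[11] T1.load  rd  (counter 8, T1.r 8)
[12] T0.load  rd  (counter 8, T0.r 8)
[13] T1.cas  hit  (counter 9, T1.r 8)
[14] T0.cas  miss  (counter 9, T0.r 8)
[15] T0.load  rd  (counter 9, T0.r 9)
[16] T0.cas  hit  (counter 10, T0.r 9)
[17] T0.load  rd  (counter 10, T0.r 10)
[18] T0.cas  hit  (counter 11, T0.r 10)

T1 = (2, 1)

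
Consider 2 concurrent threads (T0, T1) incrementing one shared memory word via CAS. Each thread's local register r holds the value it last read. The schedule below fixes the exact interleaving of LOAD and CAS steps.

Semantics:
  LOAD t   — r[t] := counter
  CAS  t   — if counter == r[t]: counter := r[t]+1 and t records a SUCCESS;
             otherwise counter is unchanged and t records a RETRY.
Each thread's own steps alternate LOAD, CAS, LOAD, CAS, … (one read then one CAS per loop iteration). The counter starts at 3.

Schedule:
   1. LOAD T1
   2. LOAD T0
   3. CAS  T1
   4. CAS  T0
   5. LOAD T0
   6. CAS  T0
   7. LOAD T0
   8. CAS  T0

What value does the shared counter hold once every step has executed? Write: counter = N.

step 1: T1 LOAD ⇒ load; ctr=3 reg=3
step 2: T0 LOAD ⇒ load; ctr=3 reg=3
step 3: T1 CAS ⇒ ok; ctr=4 reg=3
step 4: T0 CAS ⇒ retry; ctr=4 reg=3
step 5: T0 LOAD ⇒ load; ctr=4 reg=4
step 6: T0 CAS ⇒ ok; ctr=5 reg=4
step 7: T0 LOAD ⇒ load; ctr=5 reg=5
step 8: T0 CAS ⇒ ok; ctr=6 reg=5

counter = 6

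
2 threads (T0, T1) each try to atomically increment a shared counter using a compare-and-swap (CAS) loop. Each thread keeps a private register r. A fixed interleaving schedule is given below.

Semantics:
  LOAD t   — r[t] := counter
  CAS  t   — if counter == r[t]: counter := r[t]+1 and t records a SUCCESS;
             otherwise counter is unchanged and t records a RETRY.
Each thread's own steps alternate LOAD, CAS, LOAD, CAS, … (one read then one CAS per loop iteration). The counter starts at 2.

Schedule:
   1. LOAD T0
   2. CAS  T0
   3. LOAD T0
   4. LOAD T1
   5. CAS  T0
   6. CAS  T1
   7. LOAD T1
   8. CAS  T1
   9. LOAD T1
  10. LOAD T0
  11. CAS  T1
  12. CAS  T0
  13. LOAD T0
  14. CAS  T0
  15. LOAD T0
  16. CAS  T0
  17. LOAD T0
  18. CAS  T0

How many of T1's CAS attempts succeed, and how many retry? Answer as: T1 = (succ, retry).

T1 = (2, 1)

1. LOAD T0 → mem=2 r[T0]=2 [LOAD]
2. CAS T0 → mem=3 r[T0]=2 [OK]
3. LOAD T0 → mem=3 r[T0]=3 [LOAD]
4. LOAD T1 → mem=3 r[T1]=3 [LOAD]
5. CAS T0 → mem=4 r[T0]=3 [OK]
6. CAS T1 → mem=4 r[T1]=3 [RETRY]
7. LOAD T1 → mem=4 r[T1]=4 [LOAD]
8. CAS T1 → mem=5 r[T1]=4 [OK]
9. LOAD T1 → mem=5 r[T1]=5 [LOAD]
10. LOAD T0 → mem=5 r[T0]=5 [LOAD]
11. CAS T1 → mem=6 r[T1]=5 [OK]
12. CAS T0 → mem=6 r[T0]=5 [RETRY]
13. LOAD T0 → mem=6 r[T0]=6 [LOAD]
14. CAS T0 → mem=7 r[T0]=6 [OK]
15. LOAD T0 → mem=7 r[T0]=7 [LOAD]
16. CAS T0 → mem=8 r[T0]=7 [OK]
17. LOAD T0 → mem=8 r[T0]=8 [LOAD]
18. CAS T0 → mem=9 r[T0]=8 [OK]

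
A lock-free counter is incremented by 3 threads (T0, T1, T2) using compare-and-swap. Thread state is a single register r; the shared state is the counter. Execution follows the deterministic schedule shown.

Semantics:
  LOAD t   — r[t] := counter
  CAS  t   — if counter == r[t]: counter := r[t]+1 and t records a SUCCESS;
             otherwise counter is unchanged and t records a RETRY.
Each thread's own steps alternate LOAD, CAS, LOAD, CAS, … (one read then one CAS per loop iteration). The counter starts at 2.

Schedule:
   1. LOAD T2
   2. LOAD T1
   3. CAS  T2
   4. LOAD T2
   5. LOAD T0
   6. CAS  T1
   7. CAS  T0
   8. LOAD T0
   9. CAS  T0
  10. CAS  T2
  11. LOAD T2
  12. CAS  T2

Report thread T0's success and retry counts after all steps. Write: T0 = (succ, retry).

#1 T2 reads 2
#2 T1 reads 2
#3 T2 CAS(2→3) writes; counter now 3
#4 T2 reads 3
#5 T0 reads 3
#6 T1 CAS(2→3) fails; counter now 3
#7 T0 CAS(3→4) writes; counter now 4
#8 T0 reads 4
#9 T0 CAS(4→5) writes; counter now 5
#10 T2 CAS(3→4) fails; counter now 5
#11 T2 reads 5
#12 T2 CAS(5→6) writes; counter now 6

T0 = (2, 0)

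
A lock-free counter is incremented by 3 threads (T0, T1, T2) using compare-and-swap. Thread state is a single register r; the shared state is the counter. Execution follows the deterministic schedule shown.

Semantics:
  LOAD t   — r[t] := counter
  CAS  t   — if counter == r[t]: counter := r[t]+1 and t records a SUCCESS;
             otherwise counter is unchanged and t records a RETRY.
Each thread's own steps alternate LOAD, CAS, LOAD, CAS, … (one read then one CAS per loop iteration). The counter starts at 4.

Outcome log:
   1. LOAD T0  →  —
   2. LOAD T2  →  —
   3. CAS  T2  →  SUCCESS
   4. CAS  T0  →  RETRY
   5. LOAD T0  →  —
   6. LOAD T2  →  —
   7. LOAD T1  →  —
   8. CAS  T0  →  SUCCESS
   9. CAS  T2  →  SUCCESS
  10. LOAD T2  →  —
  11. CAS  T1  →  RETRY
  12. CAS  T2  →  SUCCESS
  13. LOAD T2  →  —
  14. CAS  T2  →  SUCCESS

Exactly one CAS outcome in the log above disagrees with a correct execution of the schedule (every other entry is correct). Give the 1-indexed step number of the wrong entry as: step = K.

step = 9

Re-executing:
step 1: T0 LOAD ⇒ load; ctr=4 reg=4
step 2: T2 LOAD ⇒ load; ctr=4 reg=4
step 3: T2 CAS ⇒ ok; ctr=5 reg=4
step 4: T0 CAS ⇒ retry; ctr=5 reg=4
step 5: T0 LOAD ⇒ load; ctr=5 reg=5
step 6: T2 LOAD ⇒ load; ctr=5 reg=5
step 7: T1 LOAD ⇒ load; ctr=5 reg=5
step 8: T0 CAS ⇒ ok; ctr=6 reg=5
step 9: T2 CAS ⇒ retry; ctr=6 reg=5
step 10: T2 LOAD ⇒ load; ctr=6 reg=6
step 11: T1 CAS ⇒ retry; ctr=6 reg=5
step 12: T2 CAS ⇒ ok; ctr=7 reg=6
step 13: T2 LOAD ⇒ load; ctr=7 reg=7
step 14: T2 CAS ⇒ ok; ctr=8 reg=7
Log disagrees first at step 9.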